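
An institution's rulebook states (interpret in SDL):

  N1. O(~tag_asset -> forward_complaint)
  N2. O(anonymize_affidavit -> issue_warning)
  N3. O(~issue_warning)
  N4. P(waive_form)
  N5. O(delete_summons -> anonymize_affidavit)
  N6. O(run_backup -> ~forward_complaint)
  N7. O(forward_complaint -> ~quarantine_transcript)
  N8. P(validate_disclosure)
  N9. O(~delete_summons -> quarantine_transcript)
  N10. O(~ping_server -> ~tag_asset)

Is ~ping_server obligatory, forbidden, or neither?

Premise 3 gives O(~issue_warning).
Premise 2, O(anonymize_affidavit -> issue_warning), contraposes to O(~issue_warning -> ~anonymize_affidavit); with O(~issue_warning) we get O(~anonymize_affidavit).
Premise 5 is O(delete_summons -> anonymize_affidavit); contrapositively O(~anonymize_affidavit -> ~delete_summons). Since O(~anonymize_affidavit) holds, K gives O(~delete_summons).
Premise 9 is O(~delete_summons -> quarantine_transcript); since O(~delete_summons), deontic closure gives O(quarantine_transcript).
Premise 7 is O(forward_complaint -> ~quarantine_transcript); contrapositively O(quarantine_transcript -> ~forward_complaint). Since O(quarantine_transcript) holds, K gives O(~forward_complaint).
The contrapositive of premise 1 (O(~tag_asset -> forward_complaint)) is O(~forward_complaint -> tag_asset), and O(~forward_complaint) is already established, so O(tag_asset).
Premise 10, O(~ping_server -> ~tag_asset), contraposes to O(tag_asset -> ping_server); with O(tag_asset) we get O(ping_server).
Premises 4, 6, 8 do not contribute to this derivation.
Thus O(ping_server), which is F(~ping_server): ~ping_server is forbidden.

Forbidden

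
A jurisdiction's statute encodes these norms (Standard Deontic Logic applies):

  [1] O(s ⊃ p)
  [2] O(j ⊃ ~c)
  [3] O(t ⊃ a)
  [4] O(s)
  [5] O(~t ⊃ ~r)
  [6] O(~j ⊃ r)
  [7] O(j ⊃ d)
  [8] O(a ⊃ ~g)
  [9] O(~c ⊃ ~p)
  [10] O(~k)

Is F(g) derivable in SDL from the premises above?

Premise 4 states O(s) outright.
With premise 1, O(s ⊃ p), the K-axiom yields O(p).
Premise 9 is O(~c ⊃ ~p); contrapositively O(p ⊃ c). Since O(p) holds, K gives O(c).
Premise 2 is O(j ⊃ ~c); contrapositively O(c ⊃ ~j). Since O(c) holds, K gives O(~j).
From O(~j) and premise 6, O(~j ⊃ r), we obtain O(r).
The contrapositive of premise 5 (O(~t ⊃ ~r)) is O(r ⊃ t), and O(r) is already established, so O(t).
Premise 3 is O(t ⊃ a); since O(t), deontic closure gives O(a).
Applying K to premise 8 (O(a ⊃ ~g)) and O(a) yields O(~g).
Premises 7, 10 do not contribute to this derivation.
So O(~g) holds, i.e. F(g). The claim follows.

Yes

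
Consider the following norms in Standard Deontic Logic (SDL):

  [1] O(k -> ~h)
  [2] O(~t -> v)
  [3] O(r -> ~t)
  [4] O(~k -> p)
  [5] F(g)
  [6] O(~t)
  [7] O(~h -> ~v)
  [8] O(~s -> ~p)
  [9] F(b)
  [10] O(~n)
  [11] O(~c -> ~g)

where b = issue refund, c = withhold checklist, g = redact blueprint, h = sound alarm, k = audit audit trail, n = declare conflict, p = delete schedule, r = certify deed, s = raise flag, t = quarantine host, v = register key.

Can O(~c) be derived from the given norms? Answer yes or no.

Premise 11 is O(~c -> ~g); even if O(~g) held, inferring O(~c) would be affirming the consequent — invalid.
No other premise forces O(~c). An ideal world satisfying every premise can still have ~c false, so O(~c) is not derivable.

No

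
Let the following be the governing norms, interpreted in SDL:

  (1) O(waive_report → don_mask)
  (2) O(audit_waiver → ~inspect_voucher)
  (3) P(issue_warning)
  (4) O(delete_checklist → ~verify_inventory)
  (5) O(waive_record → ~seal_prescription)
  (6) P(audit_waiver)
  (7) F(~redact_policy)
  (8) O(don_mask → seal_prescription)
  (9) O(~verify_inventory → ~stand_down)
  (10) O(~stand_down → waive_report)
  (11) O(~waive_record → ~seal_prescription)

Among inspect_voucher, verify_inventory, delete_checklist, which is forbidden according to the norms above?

By case analysis on ~waive_record: premise 11 gives O(~waive_record → ~seal_prescription) and premise 5 gives O(waive_record → ~seal_prescription), so O(~seal_prescription) either way.
Premise 8 is O(don_mask → seal_prescription); contrapositively O(~seal_prescription → ~don_mask). Since O(~seal_prescription) holds, K gives O(~don_mask).
The contrapositive of premise 1 (O(waive_report → don_mask)) is O(~don_mask → ~waive_report), and O(~don_mask) is already established, so O(~waive_report).
Premise 10, O(~stand_down → waive_report), contraposes to O(~waive_report → stand_down); with O(~waive_report) we get O(stand_down).
The contrapositive of premise 9 (O(~verify_inventory → ~stand_down)) is O(stand_down → verify_inventory), and O(stand_down) is already established, so O(verify_inventory).
Premise 4, O(delete_checklist → ~verify_inventory), contraposes to O(verify_inventory → ~delete_checklist); with O(verify_inventory) we get O(~delete_checklist).
So O(~delete_checklist) holds, i.e. delete_checklist is forbidden. None of the other listed options is forbidden under the premises.

delete_checklist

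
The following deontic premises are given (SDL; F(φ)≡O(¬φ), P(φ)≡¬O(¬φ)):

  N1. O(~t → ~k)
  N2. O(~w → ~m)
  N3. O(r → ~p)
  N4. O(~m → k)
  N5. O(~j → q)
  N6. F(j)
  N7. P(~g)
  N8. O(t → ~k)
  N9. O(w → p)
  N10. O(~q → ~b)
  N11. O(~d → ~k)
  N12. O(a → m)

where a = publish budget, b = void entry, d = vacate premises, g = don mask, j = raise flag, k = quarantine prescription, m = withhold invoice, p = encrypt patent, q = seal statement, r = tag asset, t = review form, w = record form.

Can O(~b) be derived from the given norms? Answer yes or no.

Premise 10 is O(~q → ~b), but O(~q) is not derivable from the premises, so it does not yield O(~b).
No other premise forces O(~b). An ideal world satisfying every premise can still have ~b false, so O(~b) is not derivable.

No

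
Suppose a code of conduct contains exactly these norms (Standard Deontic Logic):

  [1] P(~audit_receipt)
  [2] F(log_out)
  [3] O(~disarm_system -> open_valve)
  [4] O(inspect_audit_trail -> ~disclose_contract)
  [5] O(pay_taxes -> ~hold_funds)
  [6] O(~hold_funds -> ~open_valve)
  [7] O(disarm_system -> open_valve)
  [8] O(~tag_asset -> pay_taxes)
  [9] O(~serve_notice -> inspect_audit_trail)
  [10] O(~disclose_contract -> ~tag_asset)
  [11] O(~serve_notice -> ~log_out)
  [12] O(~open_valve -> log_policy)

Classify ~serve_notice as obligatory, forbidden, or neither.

By case analysis on ~disarm_system: premise 3 gives O(~disarm_system -> open_valve) and premise 7 gives O(disarm_system -> open_valve), so O(open_valve) either way.
The contrapositive of premise 6 (O(~hold_funds -> ~open_valve)) is O(open_valve -> hold_funds), and O(open_valve) is already established, so O(hold_funds).
Premise 5 is O(pay_taxes -> ~hold_funds); contrapositively O(hold_funds -> ~pay_taxes). Since O(hold_funds) holds, K gives O(~pay_taxes).
Premise 8 is O(~tag_asset -> pay_taxes); contrapositively O(~pay_taxes -> tag_asset). Since O(~pay_taxes) holds, K gives O(tag_asset).
Premise 10 is O(~disclose_contract -> ~tag_asset); contrapositively O(tag_asset -> disclose_contract). Since O(tag_asset) holds, K gives O(disclose_contract).
Premise 4, O(inspect_audit_trail -> ~disclose_contract), contraposes to O(disclose_contract -> ~inspect_audit_trail); with O(disclose_contract) we get O(~inspect_audit_trail).
Premise 9 is O(~serve_notice -> inspect_audit_trail); contrapositively O(~inspect_audit_trail -> serve_notice). Since O(~inspect_audit_trail) holds, K gives O(serve_notice).
Premises 1, 2, 11, 12 do not contribute to this derivation.
Thus O(serve_notice), which is F(~serve_notice): ~serve_notice is forbidden.

Forbidden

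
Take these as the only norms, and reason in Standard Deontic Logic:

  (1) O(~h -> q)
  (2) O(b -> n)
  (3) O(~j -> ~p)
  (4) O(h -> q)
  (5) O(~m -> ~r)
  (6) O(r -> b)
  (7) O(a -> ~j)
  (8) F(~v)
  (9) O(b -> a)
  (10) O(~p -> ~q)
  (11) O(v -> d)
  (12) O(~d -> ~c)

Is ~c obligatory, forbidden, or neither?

Neither

Premise 12 is O(~d -> ~c), but O(~d) is not derivable from the premises, so it does not yield O(~c).
No premise or chain of K-axiom applications forces O(~c), and none forces O(c). So ~c is neither obligatory nor forbidden under these norms.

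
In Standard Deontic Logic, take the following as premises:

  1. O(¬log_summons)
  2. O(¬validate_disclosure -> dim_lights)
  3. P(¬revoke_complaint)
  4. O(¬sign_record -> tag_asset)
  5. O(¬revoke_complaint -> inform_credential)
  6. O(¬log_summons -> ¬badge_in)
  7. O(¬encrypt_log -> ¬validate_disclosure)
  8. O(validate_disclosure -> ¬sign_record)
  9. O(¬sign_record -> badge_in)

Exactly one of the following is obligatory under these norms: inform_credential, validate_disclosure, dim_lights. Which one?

dim_lights

Premise 1 states O(¬log_summons) outright.
Applying K to premise 6 (O(¬log_summons -> ¬badge_in)) and O(¬log_summons) yields O(¬badge_in).
Premise 9 is O(¬sign_record -> badge_in); contrapositively O(¬badge_in -> sign_record). Since O(¬badge_in) holds, K gives O(sign_record).
The contrapositive of premise 8 (O(validate_disclosure -> ¬sign_record)) is O(sign_record -> ¬validate_disclosure), and O(sign_record) is already established, so O(¬validate_disclosure).
Applying K to premise 2 (O(¬validate_disclosure -> dim_lights)) and O(¬validate_disclosure) yields O(dim_lights).
So O(dim_lights) holds — dim_lights is obligatory. None of the other listed options is made obligatory by any chain of premises.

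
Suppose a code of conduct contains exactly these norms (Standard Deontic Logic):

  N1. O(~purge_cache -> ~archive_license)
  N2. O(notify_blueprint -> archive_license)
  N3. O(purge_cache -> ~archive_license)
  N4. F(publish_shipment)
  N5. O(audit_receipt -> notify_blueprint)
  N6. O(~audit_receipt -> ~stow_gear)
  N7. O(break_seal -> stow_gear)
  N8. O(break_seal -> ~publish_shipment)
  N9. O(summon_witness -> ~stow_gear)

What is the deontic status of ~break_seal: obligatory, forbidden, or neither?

Premises 1 and 3 cover both cases: O(~purge_cache -> ~archive_license) and O(purge_cache -> ~archive_license). Since ~purge_cache ∨ purge_cache is a tautology, O(~archive_license) follows.
Premise 2 is O(notify_blueprint -> archive_license); contrapositively O(~archive_license -> ~notify_blueprint). Since O(~archive_license) holds, K gives O(~notify_blueprint).
The contrapositive of premise 5 (O(audit_receipt -> notify_blueprint)) is O(~notify_blueprint -> ~audit_receipt), and O(~notify_blueprint) is already established, so O(~audit_receipt).
Premise 6 is O(~audit_receipt -> ~stow_gear); since O(~audit_receipt), deontic closure gives O(~stow_gear).
Premise 7, O(break_seal -> stow_gear), contraposes to O(~stow_gear -> ~break_seal); with O(~stow_gear) we get O(~break_seal).
Premises 4, 8, 9 do not contribute to this derivation.
Hence ~break_seal is obligatory.

Obligatory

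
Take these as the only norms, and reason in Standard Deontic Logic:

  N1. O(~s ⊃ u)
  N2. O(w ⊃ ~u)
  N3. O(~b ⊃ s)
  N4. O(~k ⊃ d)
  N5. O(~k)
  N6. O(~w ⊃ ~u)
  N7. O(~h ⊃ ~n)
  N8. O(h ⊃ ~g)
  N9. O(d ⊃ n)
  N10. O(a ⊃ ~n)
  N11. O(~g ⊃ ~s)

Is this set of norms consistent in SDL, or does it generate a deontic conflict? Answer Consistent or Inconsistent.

Inconsistent

By case analysis on ~w: premise 6 gives O(~w ⊃ ~u) and premise 2 gives O(w ⊃ ~u), so O(~u) either way.
Premise 1 is O(~s ⊃ u); contrapositively O(~u ⊃ s). Since O(~u) holds, K gives O(s).
The contrapositive of premise 11 (O(~g ⊃ ~s)) is O(s ⊃ g), and O(s) is already established, so O(g).
Premise 8, O(h ⊃ ~g), contraposes to O(g ⊃ ~h); with O(g) we get O(~h).
Premise 7 is O(~h ⊃ ~n); since O(~h), deontic closure gives O(~n).
The contrapositive of premise 9 (O(d ⊃ n)) is O(~n ⊃ ~d), and O(~n) is already established, so O(~d).
Premise 4 is O(~k ⊃ d); contrapositively O(~d ⊃ k). Since O(~d) holds, K gives O(k).
However, premise 5 gives O(~k).
We now have both O(k) and O(~k) — k is simultaneously obligatory and forbidden, violating the D-axiom.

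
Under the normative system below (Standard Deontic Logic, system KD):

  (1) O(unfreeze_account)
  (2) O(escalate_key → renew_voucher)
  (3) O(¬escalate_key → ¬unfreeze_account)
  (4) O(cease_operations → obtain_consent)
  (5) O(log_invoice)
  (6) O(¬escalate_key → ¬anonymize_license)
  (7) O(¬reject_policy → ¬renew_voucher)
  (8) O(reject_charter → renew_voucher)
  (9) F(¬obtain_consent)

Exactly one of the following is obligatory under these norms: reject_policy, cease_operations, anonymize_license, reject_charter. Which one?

reject_policy

Premise 1 states O(unfreeze_account) outright.
Premise 3 is O(¬escalate_key → ¬unfreeze_account); contrapositively O(unfreeze_account → escalate_key). Since O(unfreeze_account) holds, K gives O(escalate_key).
Applying K to premise 2 (O(escalate_key → renew_voucher)) and O(escalate_key) yields O(renew_voucher).
Premise 7 is O(¬reject_policy → ¬renew_voucher); contrapositively O(renew_voucher → reject_policy). Since O(renew_voucher) holds, K gives O(reject_policy).
So O(reject_policy) holds — reject_policy is obligatory. None of the other listed options is made obligatory by any chain of premises.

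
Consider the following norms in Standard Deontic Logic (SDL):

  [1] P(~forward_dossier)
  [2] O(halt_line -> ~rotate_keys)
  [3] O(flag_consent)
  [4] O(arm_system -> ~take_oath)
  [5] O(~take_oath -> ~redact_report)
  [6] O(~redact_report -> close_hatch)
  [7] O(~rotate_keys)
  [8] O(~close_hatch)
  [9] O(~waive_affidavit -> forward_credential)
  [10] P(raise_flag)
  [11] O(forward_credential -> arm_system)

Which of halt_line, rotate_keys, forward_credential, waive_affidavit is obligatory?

Premise 8 states O(~close_hatch) outright.
Premise 6 is O(~redact_report -> close_hatch); contrapositively O(~close_hatch -> redact_report). Since O(~close_hatch) holds, K gives O(redact_report).
Premise 5, O(~take_oath -> ~redact_report), contraposes to O(redact_report -> take_oath); with O(redact_report) we get O(take_oath).
Premise 4 is O(arm_system -> ~take_oath); contrapositively O(take_oath -> ~arm_system). Since O(take_oath) holds, K gives O(~arm_system).
The contrapositive of premise 11 (O(forward_credential -> arm_system)) is O(~arm_system -> ~forward_credential), and O(~arm_system) is already established, so O(~forward_credential).
Premise 9 is O(~waive_affidavit -> forward_credential); contrapositively O(~forward_credential -> waive_affidavit). Since O(~forward_credential) holds, K gives O(waive_affidavit).
So O(waive_affidavit) holds — waive_affidavit is obligatory. None of the other listed options is made obligatory by any chain of premises.

waive_affidavit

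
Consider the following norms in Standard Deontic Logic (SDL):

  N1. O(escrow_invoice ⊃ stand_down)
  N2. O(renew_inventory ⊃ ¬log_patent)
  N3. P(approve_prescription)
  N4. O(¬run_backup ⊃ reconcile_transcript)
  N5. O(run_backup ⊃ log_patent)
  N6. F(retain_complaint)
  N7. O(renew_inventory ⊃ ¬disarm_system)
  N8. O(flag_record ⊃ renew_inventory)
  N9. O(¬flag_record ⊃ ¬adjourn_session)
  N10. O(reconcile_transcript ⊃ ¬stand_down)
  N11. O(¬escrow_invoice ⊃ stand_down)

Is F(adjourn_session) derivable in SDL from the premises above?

Yes

Premises 11 and 1 are O(¬escrow_invoice ⊃ stand_down) and O(escrow_invoice ⊃ stand_down); every ideal world satisfies ¬escrow_invoice or escrow_invoice, so in either case stand_down holds — hence O(stand_down).
Premise 10, O(reconcile_transcript ⊃ ¬stand_down), contraposes to O(stand_down ⊃ ¬reconcile_transcript); with O(stand_down) we get O(¬reconcile_transcript).
Premise 4, O(¬run_backup ⊃ reconcile_transcript), contraposes to O(¬reconcile_transcript ⊃ run_backup); with O(¬reconcile_transcript) we get O(run_backup).
Applying K to premise 5 (O(run_backup ⊃ log_patent)) and O(run_backup) yields O(log_patent).
Premise 2 is O(renew_inventory ⊃ ¬log_patent); contrapositively O(log_patent ⊃ ¬renew_inventory). Since O(log_patent) holds, K gives O(¬renew_inventory).
Premise 8 is O(flag_record ⊃ renew_inventory); contrapositively O(¬renew_inventory ⊃ ¬flag_record). Since O(¬renew_inventory) holds, K gives O(¬flag_record).
With premise 9, O(¬flag_record ⊃ ¬adjourn_session), the K-axiom yields O(¬adjourn_session).
Premises 3, 6, 7 do not contribute to this derivation.
So O(¬adjourn_session) holds, i.e. F(adjourn_session). The claim follows.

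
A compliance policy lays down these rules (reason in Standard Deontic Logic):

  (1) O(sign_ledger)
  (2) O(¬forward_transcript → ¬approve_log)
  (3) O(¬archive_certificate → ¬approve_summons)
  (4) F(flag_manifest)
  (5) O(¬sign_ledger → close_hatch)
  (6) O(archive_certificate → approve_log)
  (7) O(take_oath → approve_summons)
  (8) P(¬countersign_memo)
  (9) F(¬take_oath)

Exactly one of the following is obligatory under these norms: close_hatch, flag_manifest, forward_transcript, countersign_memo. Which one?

Premise 9, F(¬take_oath), is equivalent to O(take_oath).
With premise 7, O(take_oath → approve_summons), the K-axiom yields O(approve_summons).
The contrapositive of premise 3 (O(¬archive_certificate → ¬approve_summons)) is O(approve_summons → archive_certificate), and O(approve_summons) is already established, so O(archive_certificate).
From O(archive_certificate) and premise 6, O(archive_certificate → approve_log), we obtain O(approve_log).
The contrapositive of premise 2 (O(¬forward_transcript → ¬approve_log)) is O(approve_log → forward_transcript), and O(approve_log) is already established, so O(forward_transcript).
So O(forward_transcript) holds — forward_transcript is obligatory. None of the other listed options is made obligatory by any chain of premises.

forward_transcript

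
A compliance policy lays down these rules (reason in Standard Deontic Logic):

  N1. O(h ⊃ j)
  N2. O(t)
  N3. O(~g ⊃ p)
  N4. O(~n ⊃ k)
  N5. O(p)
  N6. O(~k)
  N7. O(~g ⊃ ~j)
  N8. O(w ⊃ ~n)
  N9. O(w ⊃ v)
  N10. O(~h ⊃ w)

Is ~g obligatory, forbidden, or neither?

Premise 6 states O(~k) outright.
Premise 4, O(~n ⊃ k), contraposes to O(~k ⊃ n); with O(~k) we get O(n).
Premise 8 is O(w ⊃ ~n); contrapositively O(n ⊃ ~w). Since O(n) holds, K gives O(~w).
Premise 10, O(~h ⊃ w), contraposes to O(~w ⊃ h); with O(~w) we get O(h).
From O(h) and premise 1, O(h ⊃ j), we obtain O(j).
Premise 7, O(~g ⊃ ~j), contraposes to O(j ⊃ g); with O(j) we get O(g).
Premises 2, 3, 5, 9 do not contribute to this derivation.
Thus O(g), which is F(~g): ~g is forbidden.

Forbidden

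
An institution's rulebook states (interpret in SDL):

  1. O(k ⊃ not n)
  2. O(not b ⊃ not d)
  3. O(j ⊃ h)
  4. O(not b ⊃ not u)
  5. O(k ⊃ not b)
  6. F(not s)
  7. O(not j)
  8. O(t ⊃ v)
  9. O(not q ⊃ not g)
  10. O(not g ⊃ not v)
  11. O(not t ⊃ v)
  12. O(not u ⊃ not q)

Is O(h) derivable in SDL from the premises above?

No

Premise 3 is O(j ⊃ h), but O(j) is not derivable from the premises, so it does not yield O(h).
No other premise forces O(h). An ideal world satisfying every premise can still have h false, so O(h) is not derivable.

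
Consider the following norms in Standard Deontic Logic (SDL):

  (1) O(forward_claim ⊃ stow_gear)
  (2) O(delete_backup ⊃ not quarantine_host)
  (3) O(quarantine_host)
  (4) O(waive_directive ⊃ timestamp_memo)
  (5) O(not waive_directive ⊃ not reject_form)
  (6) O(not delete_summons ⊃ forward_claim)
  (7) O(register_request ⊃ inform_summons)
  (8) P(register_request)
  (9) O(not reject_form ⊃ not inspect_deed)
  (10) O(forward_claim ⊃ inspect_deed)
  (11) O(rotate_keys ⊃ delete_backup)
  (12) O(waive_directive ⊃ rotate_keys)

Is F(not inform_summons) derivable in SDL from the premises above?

Premise 7 is O(register_request ⊃ inform_summons), but O(register_request) is not derivable from the premises (the permission P(register_request) asserts only not O(not register_request), not O(register_request)), so it does not yield O(inform_summons).
No other premise forces O(inform_summons). An ideal world satisfying every premise can still have not inform_summons true, so F(not inform_summons) is not derivable.

No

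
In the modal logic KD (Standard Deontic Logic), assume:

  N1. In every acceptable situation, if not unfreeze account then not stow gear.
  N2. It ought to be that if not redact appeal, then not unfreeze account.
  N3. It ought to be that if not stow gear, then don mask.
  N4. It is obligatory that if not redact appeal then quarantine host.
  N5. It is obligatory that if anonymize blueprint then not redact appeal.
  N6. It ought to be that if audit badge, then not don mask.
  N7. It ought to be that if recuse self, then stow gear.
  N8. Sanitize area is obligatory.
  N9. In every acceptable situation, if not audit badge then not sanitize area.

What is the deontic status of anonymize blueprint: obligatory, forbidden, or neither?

Forbidden

Premise 8 gives O(sanitize_area).
Premise 9 is O(¬audit_badge → ¬sanitize_area); contrapositively O(sanitize_area → audit_badge). Since O(sanitize_area) holds, K gives O(audit_badge).
With premise 6, O(audit_badge → ¬don_mask), the K-axiom yields O(¬don_mask).
Premise 3, O(¬stow_gear → don_mask), contraposes to O(¬don_mask → stow_gear); with O(¬don_mask) we get O(stow_gear).
Premise 1 is O(¬unfreeze_account → ¬stow_gear); contrapositively O(stow_gear → unfreeze_account). Since O(stow_gear) holds, K gives O(unfreeze_account).
Premise 2 is O(¬redact_appeal → ¬unfreeze_account); contrapositively O(unfreeze_account → redact_appeal). Since O(unfreeze_account) holds, K gives O(redact_appeal).
Premise 5, O(anonymize_blueprint → ¬redact_appeal), contraposes to O(redact_appeal → ¬anonymize_blueprint); with O(redact_appeal) we get O(¬anonymize_blueprint).
Premises 4, 7 do not contribute to this derivation.
Thus O(¬anonymize_blueprint), which is F(anonymize_blueprint): anonymize_blueprint is forbidden.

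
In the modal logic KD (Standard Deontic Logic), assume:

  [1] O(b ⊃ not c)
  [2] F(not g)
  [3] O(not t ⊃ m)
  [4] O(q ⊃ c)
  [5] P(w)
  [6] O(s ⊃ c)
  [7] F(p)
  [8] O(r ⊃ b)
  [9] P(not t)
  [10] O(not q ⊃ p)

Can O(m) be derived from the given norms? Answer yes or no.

Premise 3 is O(not t ⊃ m), but O(not t) is not derivable from the premises (the permission P(not t) asserts only not O(t), not O(not t)), so it does not yield O(m).
No other premise forces O(m). An ideal world satisfying every premise can still have m false, so O(m) is not derivable.

No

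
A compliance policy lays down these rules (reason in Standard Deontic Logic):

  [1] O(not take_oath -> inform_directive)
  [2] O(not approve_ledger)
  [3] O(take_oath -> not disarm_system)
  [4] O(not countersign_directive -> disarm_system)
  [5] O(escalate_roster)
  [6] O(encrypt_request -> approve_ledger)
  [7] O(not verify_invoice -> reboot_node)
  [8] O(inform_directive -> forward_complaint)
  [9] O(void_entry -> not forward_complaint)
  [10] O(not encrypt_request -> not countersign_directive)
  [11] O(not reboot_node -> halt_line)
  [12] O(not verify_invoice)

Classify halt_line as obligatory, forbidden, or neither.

Premise 11 is O(not reboot_node -> halt_line), but O(not reboot_node) is not derivable from the premises, so it does not yield O(halt_line).
No premise or chain of K-axiom applications forces O(halt_line), and none forces O(not halt_line). So halt_line is neither obligatory nor forbidden under these norms.

Neither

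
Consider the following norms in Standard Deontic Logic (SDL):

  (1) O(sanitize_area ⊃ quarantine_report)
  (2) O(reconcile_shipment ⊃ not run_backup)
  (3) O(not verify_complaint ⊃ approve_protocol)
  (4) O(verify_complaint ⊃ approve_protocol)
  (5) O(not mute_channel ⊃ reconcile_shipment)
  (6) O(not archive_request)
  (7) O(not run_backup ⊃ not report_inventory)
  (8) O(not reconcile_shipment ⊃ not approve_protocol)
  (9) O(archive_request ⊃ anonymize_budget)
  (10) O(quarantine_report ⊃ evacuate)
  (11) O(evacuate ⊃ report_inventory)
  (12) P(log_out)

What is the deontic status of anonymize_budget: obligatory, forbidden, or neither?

Premise 9 is O(archive_request ⊃ anonymize_budget), but O(archive_request) is not derivable from the premises, so it does not yield O(anonymize_budget).
No premise or chain of K-axiom applications forces O(anonymize_budget), and none forces O(not anonymize_budget). So anonymize_budget is neither obligatory nor forbidden under these norms.

Neither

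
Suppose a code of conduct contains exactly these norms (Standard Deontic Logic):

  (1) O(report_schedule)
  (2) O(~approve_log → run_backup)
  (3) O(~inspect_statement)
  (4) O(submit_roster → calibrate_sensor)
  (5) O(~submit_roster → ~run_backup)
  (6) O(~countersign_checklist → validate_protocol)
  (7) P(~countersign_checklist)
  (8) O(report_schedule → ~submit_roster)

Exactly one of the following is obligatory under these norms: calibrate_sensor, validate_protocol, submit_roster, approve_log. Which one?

approve_log

Premise 1 gives O(report_schedule).
From O(report_schedule) and premise 8, O(report_schedule → ~submit_roster), we obtain O(~submit_roster).
Premise 5 is O(~submit_roster → ~run_backup); since O(~submit_roster), deontic closure gives O(~run_backup).
Premise 2, O(~approve_log → run_backup), contraposes to O(~run_backup → approve_log); with O(~run_backup) we get O(approve_log).
So O(approve_log) holds — approve_log is obligatory. None of the other listed options is made obligatory by any chain of premises.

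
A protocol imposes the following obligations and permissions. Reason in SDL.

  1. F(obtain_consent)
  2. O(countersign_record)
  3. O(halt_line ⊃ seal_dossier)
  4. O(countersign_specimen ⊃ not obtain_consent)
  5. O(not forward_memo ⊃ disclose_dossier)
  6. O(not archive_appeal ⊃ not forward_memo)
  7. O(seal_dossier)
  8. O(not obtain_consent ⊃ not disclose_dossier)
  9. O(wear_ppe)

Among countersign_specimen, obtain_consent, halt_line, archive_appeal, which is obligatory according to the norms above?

F(obtain_consent) at premise 1 means O(not obtain_consent).
Premise 8 is O(not obtain_consent ⊃ not disclose_dossier); since O(not obtain_consent), deontic closure gives O(not disclose_dossier).
Premise 5, O(not forward_memo ⊃ disclose_dossier), contraposes to O(not disclose_dossier ⊃ forward_memo); with O(not disclose_dossier) we get O(forward_memo).
Premise 6, O(not archive_appeal ⊃ not forward_memo), contraposes to O(forward_memo ⊃ archive_appeal); with O(forward_memo) we get O(archive_appeal).
So O(archive_appeal) holds — archive_appeal is obligatory. None of the other listed options is made obligatory by any chain of premises.

archive_appeal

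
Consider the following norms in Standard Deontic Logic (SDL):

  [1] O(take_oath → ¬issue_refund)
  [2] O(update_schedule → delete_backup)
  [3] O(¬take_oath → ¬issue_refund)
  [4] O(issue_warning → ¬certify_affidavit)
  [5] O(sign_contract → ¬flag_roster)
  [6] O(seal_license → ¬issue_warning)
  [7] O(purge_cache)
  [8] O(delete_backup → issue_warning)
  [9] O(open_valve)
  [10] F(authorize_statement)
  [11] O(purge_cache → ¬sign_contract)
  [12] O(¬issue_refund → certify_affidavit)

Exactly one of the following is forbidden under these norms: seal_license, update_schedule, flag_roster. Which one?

update_schedule

Premises 3 and 1 cover both cases: O(¬take_oath → ¬issue_refund) and O(take_oath → ¬issue_refund). Since ¬take_oath ∨ take_oath is a tautology, O(¬issue_refund) follows.
Premise 12 is O(¬issue_refund → certify_affidavit); since O(¬issue_refund), deontic closure gives O(certify_affidavit).
The contrapositive of premise 4 (O(issue_warning → ¬certify_affidavit)) is O(certify_affidavit → ¬issue_warning), and O(certify_affidavit) is already established, so O(¬issue_warning).
Premise 8 is O(delete_backup → issue_warning); contrapositively O(¬issue_warning → ¬delete_backup). Since O(¬issue_warning) holds, K gives O(¬delete_backup).
The contrapositive of premise 2 (O(update_schedule → delete_backup)) is O(¬delete_backup → ¬update_schedule), and O(¬delete_backup) is already established, so O(¬update_schedule).
So O(¬update_schedule) holds, i.e. update_schedule is forbidden. None of the other listed options is forbidden under the premises.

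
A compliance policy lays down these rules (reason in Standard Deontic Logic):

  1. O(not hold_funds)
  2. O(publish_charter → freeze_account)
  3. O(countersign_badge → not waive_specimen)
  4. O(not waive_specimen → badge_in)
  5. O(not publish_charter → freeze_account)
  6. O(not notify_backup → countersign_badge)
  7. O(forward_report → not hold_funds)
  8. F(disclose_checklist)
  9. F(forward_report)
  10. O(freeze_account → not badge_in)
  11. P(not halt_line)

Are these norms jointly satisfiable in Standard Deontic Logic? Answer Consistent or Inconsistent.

Premise 7 is O(forward_report → not hold_funds); even if O(not hold_funds) held, inferring O(forward_report) would be affirming the consequent — invalid.
So O(forward_report) is not derivable, and the apparent clash with O(not forward_report) does not arise.
A world satisfying every obligation exists (e.g. badge_in=false, countersign_badge=false, disclose_checklist=false, forward_report=false, freeze_account=true, halt_line=false, hold_funds=false, notify_backup=true, publish_charter=false, waive_specimen=true); no atom is both obligatory and forbidden, so the set is consistent.

Consistent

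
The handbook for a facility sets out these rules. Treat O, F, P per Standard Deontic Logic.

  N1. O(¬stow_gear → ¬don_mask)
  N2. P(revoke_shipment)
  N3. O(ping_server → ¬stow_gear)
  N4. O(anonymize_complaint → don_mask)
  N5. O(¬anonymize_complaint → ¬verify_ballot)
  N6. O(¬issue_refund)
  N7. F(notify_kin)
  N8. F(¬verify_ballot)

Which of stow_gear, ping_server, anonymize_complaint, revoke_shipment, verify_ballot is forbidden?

Premise 8 is F(¬verify_ballot), i.e. O(verify_ballot).
Premise 5 is O(¬anonymize_complaint → ¬verify_ballot); contrapositively O(verify_ballot → anonymize_complaint). Since O(verify_ballot) holds, K gives O(anonymize_complaint).
From O(anonymize_complaint) and premise 4, O(anonymize_complaint → don_mask), we obtain O(don_mask).
Premise 1 is O(¬stow_gear → ¬don_mask); contrapositively O(don_mask → stow_gear). Since O(don_mask) holds, K gives O(stow_gear).
Premise 3 is O(ping_server → ¬stow_gear); contrapositively O(stow_gear → ¬ping_server). Since O(stow_gear) holds, K gives O(¬ping_server).
So O(¬ping_server) holds, i.e. ping_server is forbidden. None of the other listed options is forbidden under the premises.

ping_server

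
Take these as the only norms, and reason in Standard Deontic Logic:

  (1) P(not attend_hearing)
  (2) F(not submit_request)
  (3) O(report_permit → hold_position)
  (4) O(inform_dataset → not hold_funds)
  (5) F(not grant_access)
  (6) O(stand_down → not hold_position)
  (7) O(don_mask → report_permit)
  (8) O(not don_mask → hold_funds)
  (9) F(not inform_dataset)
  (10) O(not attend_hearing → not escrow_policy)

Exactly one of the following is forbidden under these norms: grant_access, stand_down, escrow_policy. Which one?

Premise 9, F(not inform_dataset), is equivalent to O(inform_dataset).
Applying K to premise 4 (O(inform_dataset → not hold_funds)) and O(inform_dataset) yields O(not hold_funds).
Premise 8 is O(not don_mask → hold_funds); contrapositively O(not hold_funds → don_mask). Since O(not hold_funds) holds, K gives O(don_mask).
With premise 7, O(don_mask → report_permit), the K-axiom yields O(report_permit).
From O(report_permit) and premise 3, O(report_permit → hold_position), we obtain O(hold_position).
Premise 6 is O(stand_down → not hold_position); contrapositively O(hold_position → not stand_down). Since O(hold_position) holds, K gives O(not stand_down).
So O(not stand_down) holds, i.e. stand_down is forbidden. None of the other listed options is forbidden under the premises.

stand_down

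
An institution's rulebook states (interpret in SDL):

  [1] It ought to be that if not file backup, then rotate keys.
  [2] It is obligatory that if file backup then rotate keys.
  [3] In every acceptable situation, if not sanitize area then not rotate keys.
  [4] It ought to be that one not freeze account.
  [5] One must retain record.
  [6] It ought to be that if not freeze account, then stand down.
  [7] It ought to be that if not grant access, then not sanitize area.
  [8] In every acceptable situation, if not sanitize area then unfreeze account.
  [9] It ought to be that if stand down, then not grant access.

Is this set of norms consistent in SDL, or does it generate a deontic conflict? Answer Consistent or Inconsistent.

Inconsistent

Premises 2 and 1 cover both cases: O(file_backup → rotate_keys) and O(¬file_backup → rotate_keys). Since file_backup ∨ ¬file_backup is a tautology, O(rotate_keys) follows.
The contrapositive of premise 3 (O(¬sanitize_area → ¬rotate_keys)) is O(rotate_keys → sanitize_area), and O(rotate_keys) is already established, so O(sanitize_area).
Premise 7 is O(¬grant_access → ¬sanitize_area); contrapositively O(sanitize_area → grant_access). Since O(sanitize_area) holds, K gives O(grant_access).
Premise 9 is O(stand_down → ¬grant_access); contrapositively O(grant_access → ¬stand_down). Since O(grant_access) holds, K gives O(¬stand_down).
Premise 6, O(¬freeze_account → stand_down), contraposes to O(¬stand_down → freeze_account); with O(¬stand_down) we get O(freeze_account).
However, premise 4 gives O(¬freeze_account).
We now have both O(freeze_account) and O(¬freeze_account) — freeze_account is simultaneously obligatory and forbidden, violating the D-axiom.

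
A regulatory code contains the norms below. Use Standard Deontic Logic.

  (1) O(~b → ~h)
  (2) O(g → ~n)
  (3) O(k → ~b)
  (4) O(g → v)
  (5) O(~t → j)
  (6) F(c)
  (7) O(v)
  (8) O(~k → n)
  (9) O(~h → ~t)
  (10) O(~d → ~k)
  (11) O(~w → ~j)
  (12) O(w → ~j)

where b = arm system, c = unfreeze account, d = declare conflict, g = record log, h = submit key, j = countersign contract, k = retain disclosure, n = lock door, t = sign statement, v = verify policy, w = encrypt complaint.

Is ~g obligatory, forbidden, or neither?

By case analysis on w: premise 12 gives O(w → ~j) and premise 11 gives O(~w → ~j), so O(~j) either way.
Premise 5 is O(~t → j); contrapositively O(~j → t). Since O(~j) holds, K gives O(t).
The contrapositive of premise 9 (O(~h → ~t)) is O(t → h), and O(t) is already established, so O(h).
The contrapositive of premise 1 (O(~b → ~h)) is O(h → b), and O(h) is already established, so O(b).
The contrapositive of premise 3 (O(k → ~b)) is O(b → ~k), and O(b) is already established, so O(~k).
From O(~k) and premise 8, O(~k → n), we obtain O(n).
Premise 2, O(g → ~n), contraposes to O(n → ~g); with O(n) we get O(~g).
Premises 4, 6, 7, 10 do not contribute to this derivation.
Hence ~g is obligatory.

Obligatory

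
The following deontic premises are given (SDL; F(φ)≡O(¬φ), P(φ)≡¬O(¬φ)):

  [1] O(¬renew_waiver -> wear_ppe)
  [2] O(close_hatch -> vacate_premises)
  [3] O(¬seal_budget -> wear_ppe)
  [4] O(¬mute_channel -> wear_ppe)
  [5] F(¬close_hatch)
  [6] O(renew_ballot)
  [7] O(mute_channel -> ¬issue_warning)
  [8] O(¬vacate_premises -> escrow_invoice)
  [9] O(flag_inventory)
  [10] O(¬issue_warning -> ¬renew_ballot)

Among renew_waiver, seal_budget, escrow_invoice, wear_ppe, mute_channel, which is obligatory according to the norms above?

Premise 6 gives O(renew_ballot).
Premise 10 is O(¬issue_warning -> ¬renew_ballot); contrapositively O(renew_ballot -> issue_warning). Since O(renew_ballot) holds, K gives O(issue_warning).
Premise 7, O(mute_channel -> ¬issue_warning), contraposes to O(issue_warning -> ¬mute_channel); with O(issue_warning) we get O(¬mute_channel).
From O(¬mute_channel) and premise 4, O(¬mute_channel -> wear_ppe), we obtain O(wear_ppe).
So O(wear_ppe) holds — wear_ppe is obligatory. None of the other listed options is made obligatory by any chain of premises.

wear_ppe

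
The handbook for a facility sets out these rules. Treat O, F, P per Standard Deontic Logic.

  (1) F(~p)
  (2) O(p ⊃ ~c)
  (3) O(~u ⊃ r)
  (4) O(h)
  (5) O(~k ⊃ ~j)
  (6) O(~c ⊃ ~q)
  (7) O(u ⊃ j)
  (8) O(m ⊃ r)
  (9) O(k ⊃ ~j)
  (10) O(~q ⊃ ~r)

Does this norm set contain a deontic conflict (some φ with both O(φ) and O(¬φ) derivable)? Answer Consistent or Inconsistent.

Premises 5 and 9 are O(~k ⊃ ~j) and O(k ⊃ ~j); every ideal world satisfies ~k or k, so in either case ~j holds — hence O(~j).
The contrapositive of premise 7 (O(u ⊃ j)) is O(~j ⊃ ~u), and O(~j) is already established, so O(~u).
With premise 3, O(~u ⊃ r), the K-axiom yields O(r).
Premise 10, O(~q ⊃ ~r), contraposes to O(r ⊃ q); with O(r) we get O(q).
Premise 6 is O(~c ⊃ ~q); contrapositively O(q ⊃ c). Since O(q) holds, K gives O(c).
The contrapositive of premise 2 (O(p ⊃ ~c)) is O(c ⊃ ~p), and O(c) is already established, so O(~p).
Yet premise 1 is F(~p), i.e. O(p).
We now have both O(~p) and O(p) — p is simultaneously obligatory and forbidden, violating the D-axiom.

Inconsistent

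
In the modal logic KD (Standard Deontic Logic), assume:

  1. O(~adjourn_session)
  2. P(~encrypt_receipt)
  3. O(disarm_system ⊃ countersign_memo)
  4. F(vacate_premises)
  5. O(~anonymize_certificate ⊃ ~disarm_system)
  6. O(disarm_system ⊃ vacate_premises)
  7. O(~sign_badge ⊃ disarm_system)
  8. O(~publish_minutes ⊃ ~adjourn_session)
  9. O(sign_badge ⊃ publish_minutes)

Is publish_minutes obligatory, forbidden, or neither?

Premise 4, F(vacate_premises), is equivalent to O(~vacate_premises).
Premise 6 is O(disarm_system ⊃ vacate_premises); contrapositively O(~vacate_premises ⊃ ~disarm_system). Since O(~vacate_premises) holds, K gives O(~disarm_system).
Premise 7, O(~sign_badge ⊃ disarm_system), contraposes to O(~disarm_system ⊃ sign_badge); with O(~disarm_system) we get O(sign_badge).
Applying K to premise 9 (O(sign_badge ⊃ publish_minutes)) and O(sign_badge) yields O(publish_minutes).
Premises 1, 2, 3, 5, 8 do not contribute to this derivation.
Hence publish_minutes is obligatory.

Obligatory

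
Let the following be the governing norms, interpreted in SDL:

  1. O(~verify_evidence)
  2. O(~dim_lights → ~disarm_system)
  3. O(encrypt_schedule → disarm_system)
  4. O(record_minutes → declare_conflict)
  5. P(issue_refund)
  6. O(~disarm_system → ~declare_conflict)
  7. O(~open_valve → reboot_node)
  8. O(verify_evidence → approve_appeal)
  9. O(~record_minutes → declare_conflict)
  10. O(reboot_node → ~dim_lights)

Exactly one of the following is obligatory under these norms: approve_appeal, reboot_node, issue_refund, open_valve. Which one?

By case analysis on record_minutes: premise 4 gives O(record_minutes → declare_conflict) and premise 9 gives O(~record_minutes → declare_conflict), so O(declare_conflict) either way.
Premise 6 is O(~disarm_system → ~declare_conflict); contrapositively O(declare_conflict → disarm_system). Since O(declare_conflict) holds, K gives O(disarm_system).
The contrapositive of premise 2 (O(~dim_lights → ~disarm_system)) is O(disarm_system → dim_lights), and O(disarm_system) is already established, so O(dim_lights).
Premise 10, O(reboot_node → ~dim_lights), contraposes to O(dim_lights → ~reboot_node); with O(dim_lights) we get O(~reboot_node).
The contrapositive of premise 7 (O(~open_valve → reboot_node)) is O(~reboot_node → open_valve), and O(~reboot_node) is already established, so O(open_valve).
So O(open_valve) holds — open_valve is obligatory. None of the other listed options is made obligatory by any chain of premises.

open_valve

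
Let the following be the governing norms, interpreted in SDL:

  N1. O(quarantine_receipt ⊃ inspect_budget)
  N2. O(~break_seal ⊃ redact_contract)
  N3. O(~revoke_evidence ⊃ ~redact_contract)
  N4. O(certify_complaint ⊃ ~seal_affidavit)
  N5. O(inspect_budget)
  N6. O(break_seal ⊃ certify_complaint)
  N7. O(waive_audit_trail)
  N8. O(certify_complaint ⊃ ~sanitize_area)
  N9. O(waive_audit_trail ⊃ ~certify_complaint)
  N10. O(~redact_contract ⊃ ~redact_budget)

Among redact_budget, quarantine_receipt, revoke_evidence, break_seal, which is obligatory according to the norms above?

revoke_evidence

From premise 7 we have O(waive_audit_trail).
Premise 9 is O(waive_audit_trail ⊃ ~certify_complaint); since O(waive_audit_trail), deontic closure gives O(~certify_complaint).
Premise 6 is O(break_seal ⊃ certify_complaint); contrapositively O(~certify_complaint ⊃ ~break_seal). Since O(~certify_complaint) holds, K gives O(~break_seal).
With premise 2, O(~break_seal ⊃ redact_contract), the K-axiom yields O(redact_contract).
Premise 3 is O(~revoke_evidence ⊃ ~redact_contract); contrapositively O(redact_contract ⊃ revoke_evidence). Since O(redact_contract) holds, K gives O(revoke_evidence).
So O(revoke_evidence) holds — revoke_evidence is obligatory. None of the other listed options is made obligatory by any chain of premises.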